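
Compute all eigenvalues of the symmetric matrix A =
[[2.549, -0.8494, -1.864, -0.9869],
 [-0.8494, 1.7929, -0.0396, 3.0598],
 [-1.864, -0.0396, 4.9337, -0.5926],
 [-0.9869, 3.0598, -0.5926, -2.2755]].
sigma(A) ≈ {-4, 1, 4, 6}

A is real symmetric, so its spectrum consists of real eigenvalues. Expanding the characteristic polynomial of the displayed matrix gives
  det(λ I - A) = p(λ) = λ^4 + (-7)λ^3 + (-10)λ^2 + (112.0025)λ + (-96).
Solving p(λ) = 0 yields eigenvalues ≈ -4, 1, 4, 6. (A is shown rounded to 4 decimals, so these recover the underlying integer eigenvalues to within that precision.)
Verification: the trace of A = 7 equals the sum of eigenvalues 7, and det(A) ≈ -96.0001 matches the eigenvalue product -96.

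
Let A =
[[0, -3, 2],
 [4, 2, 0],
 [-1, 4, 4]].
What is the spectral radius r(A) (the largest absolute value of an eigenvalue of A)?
r(A) ≈ 4.9728

The eigenvalues of A are the roots of its characteristic polynomial. With M = A (coefficients from the trace, the sum of principal 2x2 minors, and det A):
  p(λ) = det(λ I - M) = λ^3 - 6λ^2 + 22λ - 84.
No integer candidate from the rational root theorem (±divisors of 84) is a root, so the roots are irrational. The cubic discriminant is Δ = -88672 < 0, so there is one real root and a complex-conjugate pair. p(4) = -28 and p(5) = 1 have opposite signs, so a root lies in (4, 5); Newton's method refines it to λ ≈ 4.9728. Dividing out (λ - (4.9728)) leaves approximately λ^2 - 1.0272λ + 16.8919. For λ^2 - 1.0272λ + 16.8919 the discriminant is -66.5125. It is negative, so the remaining roots are the complex-conjugate pair λ ≈ 0.5136 ± 4.0778i. Their product equals the constant term, so |λ|^2 ≈ 16.8919 and |λ| ≈ 4.11.
Thus the eigenvalues (to 4 decimals) are 4.9728 (modulus 4.9728); 0.5136 ± 4.0778i (modulus 4.11). The spectral radius is the largest modulus: r(A) ≈ 4.9728. (Cross-check: r(A) ≤ ||A||_2 ≈ 5.9622; equality holds whenever A is normal, though it can also hold for some non-normal A.)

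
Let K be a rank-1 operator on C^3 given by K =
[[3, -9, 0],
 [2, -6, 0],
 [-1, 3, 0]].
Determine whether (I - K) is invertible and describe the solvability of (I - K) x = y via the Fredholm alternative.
(I - K) is invertible (det(I - K) = 4 ≠ 0), so for every y in C^3 the equation (I - K) x = y has a unique solution.

K has rank 1, so it is an outer product K = u v^T: every row of K is a multiple of one row vector. Reading off the entries, u = (3, 2, -1) and v = (1, -3, 0) (row i of K equals u_i·v^T). A rank-one matrix u v^T satisfies K u = u (v·u) and kills the (2)-dimensional subspace v^⊥, so its characteristic polynomial is lambda^2 (lambda - v·u) with v·u = tr K = -3. Hence the eigenvalues of I - K are 1 (multiplicity 2) and 1 - (-3) = 4, so det(I - K) = 4. (Direct check: I - K =
[[-2, 9, 0],
 [-2, 7, 0],
 [1, -3, 1]]
has determinant 4.) The finite-dimensional Fredholm alternative says: either (I - K) is invertible, or ker(I - K) ≠ {0} and then range(I - K) = ker((I - K)^*)^⊥, with dim ker(I - K) = dim ker((I - K)^*). Since det(I - K) ≠ 0, 1 is not an eigenvalue of K and ker(I - K) = {0}, so we are in the first case: for every y there is a unique x = (I - K)^(-1) y. Explicitly, by the Sherman–Morrison formula, (I - u v^T)^(-1) = I + u v^T/(1 - v·u), i.e. (I - K)^(-1) = I + K/(4).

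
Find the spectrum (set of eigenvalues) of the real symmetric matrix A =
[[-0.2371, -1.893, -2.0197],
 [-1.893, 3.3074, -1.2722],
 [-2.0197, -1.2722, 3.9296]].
sigma(A) ≈ {-2, 4, 5}

A is real symmetric, so its spectrum consists of real eigenvalues. Expanding the characteristic polynomial of the displayed matrix gives
  det(λ I - A) = p(λ) = λ^3 + (-7)λ^2 + (2)λ + (39.9988).
Solving p(λ) = 0 yields eigenvalues ≈ -2, 4, 5. (A is shown rounded to 4 decimals, so these recover the underlying integer eigenvalues to within that precision.)
Verification: the trace of A = 7 equals the sum of eigenvalues 7, and det(A) ≈ -39.9988 matches the eigenvalue product -40.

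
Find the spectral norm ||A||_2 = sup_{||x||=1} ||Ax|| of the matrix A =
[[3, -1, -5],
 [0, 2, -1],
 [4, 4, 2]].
||A||_2 ≈ 6.1562 (= sqrt(largest eigenvalue of A^T A))

||A||_2 = sigma_max(A) = sqrt(lambda_max(A^T A)). Form the symmetric matrix M = A^T A =
[[25, 13, -7],
 [13, 21, 11],
 [-7, 11, 30]].
Its characteristic polynomial (trace, sum of principal 2x2 minors, determinant of M give the coefficients) is
  p(λ) = det(λ I - M) = λ^3 - 76λ^2 + 1566λ - 4624.
No integer candidate from the rational root theorem (±divisors of 4624) is a root, so the roots are irrational. The cubic discriminant is Δ = 12592736 > 0, so there are three distinct real roots. p(3) = -583 and p(4) = 488 have opposite signs, so a root lies in (3, 4); Newton's method refines it to λ ≈ 3.5291. p(34) = 68 and p(35) = -39 have opposite signs, so a root lies in (34, 35); Newton's method refines it to λ ≈ 34.5724. p(37) = -73 and p(38) = 12 have opposite signs, so a root lies in (37, 38); Newton's method refines it to λ ≈ 37.8984. Check (Vieta): the three roots sum to 76, matching tr M = 76.
So the eigenvalues of A^T A are ≈ 3.5291, 34.5724, 37.8984 (all ≥ 0, as they must be for A^T A). The largest is λ_max ≈ 37.8984, hence ||A||_2 = sqrt(λ_max) ≈ 6.1562.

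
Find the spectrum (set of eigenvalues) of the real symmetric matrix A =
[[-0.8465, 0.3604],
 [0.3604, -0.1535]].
sigma(A) ≈ {-1, 0}

A is real symmetric, so its spectrum consists of real eigenvalues. Expanding the characteristic polynomial of the displayed matrix gives
  det(λ I - A) = p(λ) = λ^2 + (1)λ + (0).
Solving p(λ) = 0 yields eigenvalues ≈ -1, 0. (A is shown rounded to 4 decimals, so these recover the underlying integer eigenvalues to within that precision.)
Verification: the trace of A = -1 equals the sum of eigenvalues -1, and det(A) ≈ 0.0000 matches the eigenvalue product 0.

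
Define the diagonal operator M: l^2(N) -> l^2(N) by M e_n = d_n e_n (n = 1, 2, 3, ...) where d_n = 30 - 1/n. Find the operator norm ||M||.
||M|| = 30

For a diagonal operator on l^2 with entries d_n, ||M|| = sup_n |d_n|. Here d_1 = 29, d_2 = 59/2, ..., and d_n = 30 - 1/n increases monotonically toward 30. All terms lie in [29, 30), so |d_n| = d_n and the supremum is the limit 30, which is not attained by any individual d_n. Hence ||M|| = 30.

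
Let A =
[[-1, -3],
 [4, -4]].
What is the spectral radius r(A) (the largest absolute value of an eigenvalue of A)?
r(A) = 4

The eigenvalues of A are the roots of its characteristic polynomial. With M = A (coefficients from the trace and determinant):
  p(λ) = det(λ I - M) = λ^2 + 5λ + 16.
For λ^2 + 5λ + 16 the discriminant is -39. It is negative, so the roots are the complex-conjugate pair λ = -5/2 ± (sqrt(39)/2) i ≈ -2.5 ± 3.1225i. For a conjugate pair the product of the roots equals the constant term, so |λ|^2 = 16 and |λ| = sqrt(16) = 4.
Thus the eigenvalues (to 4 decimals) are -2.5 ± 3.1225i (modulus 4). The spectral radius is the largest modulus: r(A) = 4. (Cross-check: r(A) ≤ ||A||_2 ≈ 5.8823; equality holds whenever A is normal, though it can also hold for some non-normal A.)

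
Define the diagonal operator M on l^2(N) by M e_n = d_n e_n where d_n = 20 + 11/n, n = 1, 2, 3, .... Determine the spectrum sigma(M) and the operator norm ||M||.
sigma(M) = {20 + 11/n : n ≥ 1} ∪ {20}; ||M|| = 31

A bounded diagonal operator on l^2 with diagonal entries d_n has spectrum equal to the closure of {d_n : n ≥ 1}: every d_n is an eigenvalue (with eigenvector e_n), so {d_n} ⊂ sigma(M); the spectrum is closed, so its closure is too; and for lambda not in the closure, (M - lambda I) has bounded inverse (the diagonal entries 1/(d_n - lambda) are bounded). For our sequence d_n = 20 + 11/n, n = 1, 2, 3, ...:
  - {d_n} = {20 + 11/n : n ≥ 1}; the only limit point is 20
  - closure = {20 + 11/n : n ≥ 1} ∪ {20}
For the norm: a diagonal operator has ||M|| = sup_n |d_n|. Here d_n = 20 + 11/n is positive and decreasing, so sup_n |d_n| = d_1 = 20 + 11 = 31. So ||M|| = 31.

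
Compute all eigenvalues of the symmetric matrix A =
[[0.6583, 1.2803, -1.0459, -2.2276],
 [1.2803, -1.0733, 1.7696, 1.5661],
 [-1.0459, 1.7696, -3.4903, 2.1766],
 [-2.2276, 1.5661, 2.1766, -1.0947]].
sigma(A) ≈ {-5, -4, 1, 3}

A is real symmetric, so its spectrum consists of real eigenvalues. Expanding the characteristic polynomial of the displayed matrix gives
  det(λ I - A) = p(λ) = λ^4 + (5)λ^3 + (-13)λ^2 + (-53)λ + (59.9989).
Solving p(λ) = 0 yields eigenvalues ≈ -5, -4, 1, 3. (A is shown rounded to 4 decimals, so these recover the underlying integer eigenvalues to within that precision.)
Verification: the trace of A = -5 equals the sum of eigenvalues -5, and det(A) ≈ 59.9989 matches the eigenvalue product 60.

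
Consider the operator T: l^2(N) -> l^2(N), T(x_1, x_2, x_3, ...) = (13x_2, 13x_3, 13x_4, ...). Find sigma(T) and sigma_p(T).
sigma(T) = closed disk {z in C : |z| ≤ 13}; sigma_p(T) = open disk {z in C : |z| < 13}

Note T = 13·V where V is the unit left shift (V x)_k = x_{k+1}; so sigma(T) = 13·sigma(V) and ||T|| = 13||V||. ||T x||^2 = 169sum_{k≥2} |x_k|^2 ≤ 169||x||^2, with equality on {x : x_1 = 0}, so ||T|| = 13. For any lambda with |lambda| < 13, set r = lambda/13 (|r| < 1); the vector x = (1, r, r^2, ...) is in l^2 and satisfies T x = 13(r, r^2, ...) = lambda x, so lambda is an eigenvalue. On the boundary |lambda| = 13 the geometric series diverges, so no l^2 eigenvector exists, but these lambda lie in the approximate point spectrum. Hence sigma(T) is the closed disk of radius 13 and sigma_p(T) is the open disk.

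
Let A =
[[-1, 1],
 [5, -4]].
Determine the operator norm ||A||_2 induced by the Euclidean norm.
||A||_2 = sqrt((43 + sqrt(1845))/2) ≈ 6.5557 (= sqrt(largest eigenvalue of A^T A))

||A||_2 = sigma_max(A) = sqrt(lambda_max(A^T A)). Form the symmetric matrix M = A^T A =
[[26, -21],
 [-21, 17]].
Its characteristic polynomial (trace, determinant of M give the coefficients) is
  p(λ) = det(λ I - M) = λ^2 - 43λ + 1.
For λ^2 - 43λ + 1 the discriminant is 1845. It is nonnegative but not a perfect square, so the roots are real and irrational: λ = (43 ± sqrt(1845))/2 ≈ 42.9767, 0.0233.
So the eigenvalues of A^T A are ≈ 0.0233, 42.9767 (all ≥ 0, as they must be for A^T A). The largest is λ_max = (43 + sqrt(1845))/2 ≈ 42.9767, hence ||A||_2 = sqrt(λ_max) = sqrt((43 + sqrt(1845))/2) ≈ 6.5557.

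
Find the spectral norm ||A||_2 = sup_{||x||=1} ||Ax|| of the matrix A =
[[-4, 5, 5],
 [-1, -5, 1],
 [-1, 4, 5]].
||A||_2 ≈ 10.4827 (= sqrt(largest eigenvalue of A^T A))

||A||_2 = sigma_max(A) = sqrt(lambda_max(A^T A)). Form the symmetric matrix M = A^T A =
[[18, -19, -26],
 [-19, 66, 40],
 [-26, 40, 51]].
Its characteristic polynomial (trace, sum of principal 2x2 minors, determinant of M give the coefficients) is
  p(λ) = det(λ I - M) = λ^3 - 135λ^2 + 2835λ - 8281.
No integer candidate from the rational root theorem (±divisors of 8281) is a root, so the roots are irrational. The cubic discriminant is Δ = 29035531728 > 0, so there are three distinct real roots. p(3) = -964 and p(4) = 963 have opposite signs, so a root lies in (3, 4); Newton's method refines it to λ ≈ 3.4841. p(21) = 980 and p(22) = -603 have opposite signs, so a root lies in (21, 22); Newton's method refines it to λ ≈ 21.6294. p(109) = -8172 and p(110) = 1069 have opposite signs, so a root lies in (109, 110); Newton's method refines it to λ ≈ 109.8864. Check (Vieta): the three roots sum to 135, matching tr M = 135.
So the eigenvalues of A^T A are ≈ 3.4841, 21.6294, 109.8864 (all ≥ 0, as they must be for A^T A). The largest is λ_max ≈ 109.8864, hence ||A||_2 = sqrt(λ_max) ≈ 10.4827.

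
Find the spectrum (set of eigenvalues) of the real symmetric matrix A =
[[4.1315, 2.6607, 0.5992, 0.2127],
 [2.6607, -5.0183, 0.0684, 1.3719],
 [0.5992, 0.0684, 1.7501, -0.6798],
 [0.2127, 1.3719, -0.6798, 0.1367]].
sigma(A) ≈ {-6, 0, 2, 5}

A is real symmetric, so its spectrum consists of real eigenvalues. Expanding the characteristic polynomial of the displayed matrix gives
  det(λ I - A) = p(λ) = λ^4 + (-1)λ^3 + (-32)λ^2 + (59.998)λ + (0).
Solving p(λ) = 0 yields eigenvalues ≈ -6, 0, 2, 5. (A is shown rounded to 4 decimals, so these recover the underlying integer eigenvalues to within that precision.)
Verification: the trace of A = 1 equals the sum of eigenvalues 1, and det(A) ≈ -0.0003 matches the eigenvalue product 0.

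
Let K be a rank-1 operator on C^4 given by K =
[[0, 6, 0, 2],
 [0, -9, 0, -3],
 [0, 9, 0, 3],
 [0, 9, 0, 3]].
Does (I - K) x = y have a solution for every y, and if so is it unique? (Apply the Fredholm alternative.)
(I - K) is invertible (det(I - K) = 7 ≠ 0), so for every y in C^4 the equation (I - K) x = y has a unique solution.

K has rank 1, so it is an outer product K = u v^T: every row of K is a multiple of one row vector. Reading off the entries, u = (-2, 3, -3, -3) and v = (0, -3, 0, -1) (row i of K equals u_i·v^T). A rank-one matrix u v^T satisfies K u = u (v·u) and kills the (3)-dimensional subspace v^⊥, so its characteristic polynomial is lambda^3 (lambda - v·u) with v·u = tr K = -6. Hence the eigenvalues of I - K are 1 (multiplicity 3) and 1 - (-6) = 7, so det(I - K) = 7. (Direct check: I - K =
[[1, -6, 0, -2],
 [0, 10, 0, 3],
 [0, -9, 1, -3],
 [0, -9, 0, -2]]
has determinant 7.) The finite-dimensional Fredholm alternative says: either (I - K) is invertible, or ker(I - K) ≠ {0} and then range(I - K) = ker((I - K)^*)^⊥, with dim ker(I - K) = dim ker((I - K)^*). Since det(I - K) ≠ 0, 1 is not an eigenvalue of K and ker(I - K) = {0}, so we are in the first case: for every y there is a unique x = (I - K)^(-1) y. Explicitly, by the Sherman–Morrison formula, (I - u v^T)^(-1) = I + u v^T/(1 - v·u), i.e. (I - K)^(-1) = I + K/(7).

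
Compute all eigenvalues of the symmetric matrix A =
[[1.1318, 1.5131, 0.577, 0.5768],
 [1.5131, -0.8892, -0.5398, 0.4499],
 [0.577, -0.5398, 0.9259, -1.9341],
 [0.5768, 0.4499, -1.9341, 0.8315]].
sigma(A) ≈ {-2, -1, 2, 3}

A is real symmetric, so its spectrum consists of real eigenvalues. Expanding the characteristic polynomial of the displayed matrix gives
  det(λ I - A) = p(λ) = λ^4 + (-2)λ^3 + (-7)λ^2 + (8)λ + (12).
Solving p(λ) = 0 yields eigenvalues ≈ -2, -1, 2, 3. (A is shown rounded to 4 decimals, so these recover the underlying integer eigenvalues to within that precision.)
Verification: the trace of A = 2 equals the sum of eigenvalues 2, and det(A) ≈ 11.9997 matches the eigenvalue product 12.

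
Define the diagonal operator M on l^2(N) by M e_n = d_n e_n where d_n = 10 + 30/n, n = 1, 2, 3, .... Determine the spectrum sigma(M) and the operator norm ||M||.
sigma(M) = {10 + 30/n : n ≥ 1} ∪ {10}; ||M|| = 40

A bounded diagonal operator on l^2 with diagonal entries d_n has spectrum equal to the closure of {d_n : n ≥ 1}: every d_n is an eigenvalue (with eigenvector e_n), so {d_n} ⊂ sigma(M); the spectrum is closed, so its closure is too; and for lambda not in the closure, (M - lambda I) has bounded inverse (the diagonal entries 1/(d_n - lambda) are bounded). For our sequence d_n = 10 + 30/n, n = 1, 2, 3, ...:
  - {d_n} = {10 + 30/n : n ≥ 1}; the only limit point is 10
  - closure = {10 + 30/n : n ≥ 1} ∪ {10}
For the norm: a diagonal operator has ||M|| = sup_n |d_n|. Here d_n = 10 + 30/n is positive and decreasing, so sup_n |d_n| = d_1 = 10 + 30 = 40. So ||M|| = 40.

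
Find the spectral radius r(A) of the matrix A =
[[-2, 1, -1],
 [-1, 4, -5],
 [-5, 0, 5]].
r(A) ≈ 6.6171

The eigenvalues of A are the roots of its characteristic polynomial. With M = A (coefficients from the trace, the sum of principal 2x2 minors, and det A):
  p(λ) = det(λ I - M) = λ^3 - 7λ^2 - 2λ + 30.
No integer candidate from the rational root theorem (±divisors of 30) is a root, so the roots are irrational. The cubic discriminant is Δ = 24648 > 0, so there are three distinct real roots. p(-2) = -2 and p(-1) = 24 have opposite signs, so a root lies in (-2, -1); Newton's method refines it to λ ≈ -1.9464. p(2) = 6 and p(3) = -12 have opposite signs, so a root lies in (2, 3); Newton's method refines it to λ ≈ 2.3293. p(6) = -18 and p(7) = 16 have opposite signs, so a root lies in (6, 7); Newton's method refines it to λ ≈ 6.6171. Check (Vieta): the three roots sum to 7, matching tr M = 7.
Thus the eigenvalues (to 4 decimals) are -1.9464 (modulus 1.9464); 2.3293 (modulus 2.3293); 6.6171 (modulus 6.6171). The spectral radius is the largest modulus: r(A) ≈ 6.6171. (Cross-check: r(A) ≤ ||A||_2 ≈ 8.1587; equality holds whenever A is normal, though it can also hold for some non-normal A.)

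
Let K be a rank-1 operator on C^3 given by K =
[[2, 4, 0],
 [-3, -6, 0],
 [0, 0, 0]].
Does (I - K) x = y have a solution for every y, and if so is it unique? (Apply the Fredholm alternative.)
(I - K) is invertible (det(I - K) = 5 ≠ 0), so for every y in C^3 the equation (I - K) x = y has a unique solution.

K has rank 1, so it is an outer product K = u v^T: every row of K is a multiple of one row vector. Reading off the entries, u = (-2, 3, 0) and v = (-1, -2, 0) (row i of K equals u_i·v^T). A rank-one matrix u v^T satisfies K u = u (v·u) and kills the (2)-dimensional subspace v^⊥, so its characteristic polynomial is lambda^2 (lambda - v·u) with v·u = tr K = -4. Hence the eigenvalues of I - K are 1 (multiplicity 2) and 1 - (-4) = 5, so det(I - K) = 5. (Direct check: I - K =
[[-1, -4, 0],
 [3, 7, 0],
 [0, 0, 1]]
has determinant 5.) The finite-dimensional Fredholm alternative says: either (I - K) is invertible, or ker(I - K) ≠ {0} and then range(I - K) = ker((I - K)^*)^⊥, with dim ker(I - K) = dim ker((I - K)^*). Since det(I - K) ≠ 0, 1 is not an eigenvalue of K and ker(I - K) = {0}, so we are in the first case: for every y there is a unique x = (I - K)^(-1) y. Explicitly, by the Sherman–Morrison formula, (I - u v^T)^(-1) = I + u v^T/(1 - v·u), i.e. (I - K)^(-1) = I + K/(5).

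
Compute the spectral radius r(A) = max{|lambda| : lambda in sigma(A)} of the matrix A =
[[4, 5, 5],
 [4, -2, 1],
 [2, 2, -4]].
r(A) ≈ 7.4975

The eigenvalues of A are the roots of its characteristic polynomial. With M = A (coefficients from the trace, the sum of principal 2x2 minors, and det A):
  p(λ) = det(λ I - M) = λ^3 + 2λ^2 - 48λ - 174.
No integer candidate from the rational root theorem (±divisors of 174) is a root, so the roots are irrational. The cubic discriminant is Δ = -59628 < 0, so there is one real root and a complex-conjugate pair. p(7) = -69 and p(8) = 82 have opposite signs, so a root lies in (7, 8); Newton's method refines it to λ ≈ 7.4975. Dividing out (λ - (7.4975)) leaves approximately λ^2 + 9.4975λ + 23.2077. For λ^2 + 9.4975λ + 23.2077 the discriminant is -2.6281. It is negative, so the remaining roots are the complex-conjugate pair λ ≈ -4.7488 ± 0.8106i. Their product equals the constant term, so |λ|^2 ≈ 23.2077 and |λ| ≈ 4.8174.
Thus the eigenvalues (to 4 decimals) are 7.4975 (modulus 7.4975); -4.7488 ± 0.8106i (modulus 4.8174). The spectral radius is the largest modulus: r(A) ≈ 7.4975. (Cross-check: r(A) ≤ ||A||_2 ≈ 8.2843; equality holds whenever A is normal, though it can also hold for some non-normal A.)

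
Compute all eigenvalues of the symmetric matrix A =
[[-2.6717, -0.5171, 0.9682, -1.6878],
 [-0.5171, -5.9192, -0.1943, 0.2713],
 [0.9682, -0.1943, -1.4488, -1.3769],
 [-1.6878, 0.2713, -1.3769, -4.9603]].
sigma(A) ≈ {-6, -3, 0} (-6 with multiplicity 2)

A is real symmetric, so its spectrum consists of real eigenvalues. Expanding the characteristic polynomial of the displayed matrix gives
  det(λ I - A) = p(λ) = λ^4 + (15)λ^3 + (72)λ^2 + (108)λ + (0.0026).
Solving p(λ) = 0 yields eigenvalues ≈ -6, -6, -3, 0. (A is shown rounded to 4 decimals, so these recover the underlying integer eigenvalues to within that precision.)
Verification: the trace of A = -15 equals the sum of eigenvalues -15, and det(A) ≈ 0.0026 matches the eigenvalue product 0.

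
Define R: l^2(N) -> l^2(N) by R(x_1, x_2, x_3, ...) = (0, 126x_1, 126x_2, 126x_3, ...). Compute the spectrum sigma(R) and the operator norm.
sigma(R) = closed disk {z in C : |z| ≤ 126}; ||R|| = 126

Note R = 126·U where U is the unit right shift (U x)_k = x_{k-1} (with x_0 := 0); so ||R|| = 126||U|| and sigma(R) = 126·sigma(U). ||R x||^2 = sum_{k≥1} |126x_k|^2 = 15876||x||^2, so ||R|| = 126 and sigma(R) ⊂ {|z| ≤ 126}. For any |lambda| < 126, the equation (R - lambda I) x = 0 forces x_1 = 0, then 126x_k = lambda x_{k+1} ⇒ x = 0, so R has no eigenvalues. But (R - lambda I) is not surjective for |lambda| < 126: solving (R - lambda I) x = e_1 would require x_n proportional to (lambda/126)^(-n), which is not in l^2. So every |lambda| < 126 lies in the residual spectrum. The boundary |lambda| = 126 is in the approximate point spectrum (the spectrum is closed). Hence sigma(R) is the closed disk of radius 126.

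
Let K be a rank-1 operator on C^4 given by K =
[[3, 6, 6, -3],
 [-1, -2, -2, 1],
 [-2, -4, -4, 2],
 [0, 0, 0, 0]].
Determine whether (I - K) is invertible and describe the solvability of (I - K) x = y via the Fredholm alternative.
(I - K) is invertible (det(I - K) = 4 ≠ 0), so for every y in C^4 the equation (I - K) x = y has a unique solution.

K has rank 1, so it is an outer product K = u v^T: every row of K is a multiple of one row vector. Reading off the entries, u = (-3, 1, 2, 0) and v = (-1, -2, -2, 1) (row i of K equals u_i·v^T). A rank-one matrix u v^T satisfies K u = u (v·u) and kills the (3)-dimensional subspace v^⊥, so its characteristic polynomial is lambda^3 (lambda - v·u) with v·u = tr K = -3. Hence the eigenvalues of I - K are 1 (multiplicity 3) and 1 - (-3) = 4, so det(I - K) = 4. (Direct check: I - K =
[[-2, -6, -6, 3],
 [1, 3, 2, -1],
 [2, 4, 5, -2],
 [0, 0, 0, 1]]
has determinant 4.) The finite-dimensional Fredholm alternative says: either (I - K) is invertible, or ker(I - K) ≠ {0} and then range(I - K) = ker((I - K)^*)^⊥, with dim ker(I - K) = dim ker((I - K)^*). Since det(I - K) ≠ 0, 1 is not an eigenvalue of K and ker(I - K) = {0}, so we are in the first case: for every y there is a unique x = (I - K)^(-1) y. Explicitly, by the Sherman–Morrison formula, (I - u v^T)^(-1) = I + u v^T/(1 - v·u), i.e. (I - K)^(-1) = I + K/(4).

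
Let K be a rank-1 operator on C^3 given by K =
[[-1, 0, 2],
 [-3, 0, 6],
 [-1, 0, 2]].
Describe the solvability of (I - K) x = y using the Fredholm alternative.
(I - K) is singular (det(I - K) = 0, i.e. 1 ∈ sigma(K)). (I - K) x = y is solvable iff y ⊥ ker((I - K)^*) = span{(-1, 0, 2)}, i.e. iff -y_1 + 2y_3 = 0. When solvable, the solutions are x = y + c·(1, 3, 1), c arbitrary (ker(I - K) = span{(1, 3, 1)}, dimension 1).

K has rank 1, so it is an outer product K = u v^T: every row of K is a multiple of one row vector. Reading off the entries, u = (1, 3, 1) and v = (-1, 0, 2) (row i of K equals u_i·v^T). A rank-one matrix u v^T satisfies K u = u (v·u) and kills the (2)-dimensional subspace v^⊥, so its characteristic polynomial is lambda^2 (lambda - v·u) with v·u = tr K = 1. Hence the eigenvalues of I - K are 1 (multiplicity 2) and 1 - (1) = 0, so det(I - K) = 0. (Direct check: I - K =
[[2, 0, -2],
 [3, 1, -6],
 [1, 0, -1]]
has determinant 0.) So 1 is an eigenvalue of K and (I - K) is not invertible. The finite-dimensional Fredholm alternative says: either (I - K) is invertible, or ker(I - K) ≠ {0} and then range(I - K) = ker((I - K)^*)^⊥, with dim ker(I - K) = dim ker((I - K)^*). We are in the second case, so we need both kernels. Kernel of I - K: (I - K) u = u - u (v·u) = u - u = 0, so ker(I - K) = span{u} = span{(1, 3, 1)} (it is exactly 1-dimensional because rank(I - K) = 2). Kernel of the adjoint: K is real, so (I - K)^* = I - K^T = I - v u^T, and (I - v u^T) v = v - v (u·v) = 0; hence ker((I - K)^*) = span{v} = span{(-1, 0, 2)}. Therefore (I - K) x = y is solvable iff <y, v> = 0, i.e. iff -y_1 + 2y_3 = 0. When this holds, K y = u (v·y) = 0, so (I - K) y = y and x = y is a particular solution; the full solution set is the line x = y + c·u = y + c·(1, 3, 1), c ∈ C.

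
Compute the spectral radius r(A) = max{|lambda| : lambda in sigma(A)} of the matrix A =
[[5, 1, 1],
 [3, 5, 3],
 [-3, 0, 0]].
r(A) = 6

The eigenvalues of A are the roots of its characteristic polynomial. With M = A (coefficients from the trace, the sum of principal 2x2 minors, and det A):
  p(λ) = det(λ I - M) = λ^3 - 10λ^2 + 25λ - 6.
By the rational root theorem any rational root is an integer divisor of 6. Testing λ = 6: p(6) = 216 - 360 + 150 - 6 = 0, so λ = 6 is a root. Dividing out (λ - 6) leaves p(λ) = (λ - 6)(λ^2 - 4λ + 1). For λ^2 - 4λ + 1 the discriminant is 12. It is nonnegative but not a perfect square, so the roots are real and irrational: λ = (4 ± sqrt(12))/2 ≈ 3.7321, 0.2679.
Thus the eigenvalues (to 4 decimals) are 3.7321 (modulus 3.7321); 0.2679 (modulus 0.2679); 6 (modulus 6). The spectral radius is the largest modulus: r(A) = 6. (Cross-check: r(A) ≤ ||A||_2 ≈ 8.0058; equality holds whenever A is normal, though it can also hold for some non-normal A.)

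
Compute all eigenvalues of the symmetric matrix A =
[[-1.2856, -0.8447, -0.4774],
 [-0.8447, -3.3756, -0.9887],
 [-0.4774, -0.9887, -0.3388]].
sigma(A) ≈ {-4, -1, 0}

A is real symmetric, so its spectrum consists of real eigenvalues. Expanding the characteristic polynomial of the displayed matrix gives
  det(λ I - A) = p(λ) = λ^3 + (5)λ^2 + (4)λ + (0).
Solving p(λ) = 0 yields eigenvalues ≈ -4, -1, 0. (A is shown rounded to 4 decimals, so these recover the underlying integer eigenvalues to within that precision.)
Verification: the trace of A = -5 equals the sum of eigenvalues -5, and det(A) ≈ 0.0001 matches the eigenvalue product 0.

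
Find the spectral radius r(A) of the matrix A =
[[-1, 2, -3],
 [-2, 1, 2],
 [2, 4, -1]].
r(A) ≈ 3.7161

The eigenvalues of A are the roots of its characteristic polynomial. With M = A (coefficients from the trace, the sum of principal 2x2 minors, and det A):
  p(λ) = det(λ I - M) = λ^3 + λ^2 + λ - 43.
No integer candidate from the rational root theorem (±divisors of 43) is a root, so the roots are irrational. The cubic discriminant is Δ = -50528 < 0, so there is one real root and a complex-conjugate pair. p(3) = -4 and p(4) = 41 have opposite signs, so a root lies in (3, 4); Newton's method refines it to λ ≈ 3.1138. Dividing out (λ - (3.1138)) leaves approximately λ^2 + 4.1138λ + 13.8095. For λ^2 + 4.1138λ + 13.8095 the discriminant is -38.3147. It is negative, so the remaining roots are the complex-conjugate pair λ ≈ -2.0569 ± 3.0949i. Their product equals the constant term, so |λ|^2 ≈ 13.8095 and |λ| ≈ 3.7161.
Thus the eigenvalues (to 4 decimals) are 3.1138 (modulus 3.1138); -2.0569 ± 3.0949i (modulus 3.7161). The spectral radius is the largest modulus: r(A) ≈ 3.7161. (Cross-check: r(A) ≤ ||A||_2 ≈ 5.251; equality holds whenever A is normal, though it can also hold for some non-normal A.)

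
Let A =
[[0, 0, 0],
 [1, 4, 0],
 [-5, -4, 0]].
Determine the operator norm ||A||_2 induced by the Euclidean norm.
||A||_2 = sqrt((58 + sqrt(2340))/2) ≈ 7.2929 (= sqrt(largest eigenvalue of A^T A))

||A||_2 = sigma_max(A) = sqrt(lambda_max(A^T A)). Form the symmetric matrix M = A^T A =
[[26, 24, 0],
 [24, 32, 0],
 [0, 0, 0]].
Its characteristic polynomial (trace, sum of principal 2x2 minors, determinant of M give the coefficients) is
  p(λ) = det(λ I - M) = λ^3 - 58λ^2 + 256λ.
The constant term is 0, so λ = 0 is a root. Dividing out λ leaves p(λ) = λ(λ^2 - 58λ + 256). For λ^2 - 58λ + 256 the discriminant is 2340. It is nonnegative but not a perfect square, so the roots are real and irrational: λ = (58 ± sqrt(2340))/2 ≈ 53.1868, 4.8132.
So the eigenvalues of A^T A are ≈ 0, 4.8132, 53.1868 (all ≥ 0, as they must be for A^T A). The largest is λ_max = (58 + sqrt(2340))/2 ≈ 53.1868, hence ||A||_2 = sqrt(λ_max) = sqrt((58 + sqrt(2340))/2) ≈ 7.2929.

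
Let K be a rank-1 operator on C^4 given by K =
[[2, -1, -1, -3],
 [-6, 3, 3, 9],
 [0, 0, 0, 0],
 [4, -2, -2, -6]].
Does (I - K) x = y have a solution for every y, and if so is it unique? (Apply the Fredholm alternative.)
(I - K) is invertible (det(I - K) = 2 ≠ 0), so for every y in C^4 the equation (I - K) x = y has a unique solution.

K has rank 1, so it is an outer product K = u v^T: every row of K is a multiple of one row vector. Reading off the entries, u = (-1, 3, 0, -2) and v = (-2, 1, 1, 3) (row i of K equals u_i·v^T). A rank-one matrix u v^T satisfies K u = u (v·u) and kills the (3)-dimensional subspace v^⊥, so its characteristic polynomial is lambda^3 (lambda - v·u) with v·u = tr K = -1. Hence the eigenvalues of I - K are 1 (multiplicity 3) and 1 - (-1) = 2, so det(I - K) = 2. (Direct check: I - K =
[[-1, 1, 1, 3],
 [6, -2, -3, -9],
 [0, 0, 1, 0],
 [-4, 2, 2, 7]]
has determinant 2.) The finite-dimensional Fredholm alternative says: either (I - K) is invertible, or ker(I - K) ≠ {0} and then range(I - K) = ker((I - K)^*)^⊥, with dim ker(I - K) = dim ker((I - K)^*). Since det(I - K) ≠ 0, 1 is not an eigenvalue of K and ker(I - K) = {0}, so we are in the first case: for every y there is a unique x = (I - K)^(-1) y. Explicitly, by the Sherman–Morrison formula, (I - u v^T)^(-1) = I + u v^T/(1 - v·u), i.e. (I - K)^(-1) = I + K/(2).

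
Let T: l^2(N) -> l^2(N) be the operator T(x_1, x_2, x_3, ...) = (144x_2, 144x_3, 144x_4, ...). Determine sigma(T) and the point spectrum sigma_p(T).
sigma(T) = closed disk {z in C : |z| ≤ 144}; sigma_p(T) = open disk {z in C : |z| < 144}

Note T = 144·V where V is the unit left shift (V x)_k = x_{k+1}; so sigma(T) = 144·sigma(V) and ||T|| = 144||V||. ||T x||^2 = 20736sum_{k≥2} |x_k|^2 ≤ 20736||x||^2, with equality on {x : x_1 = 0}, so ||T|| = 144. For any lambda with |lambda| < 144, set r = lambda/144 (|r| < 1); the vector x = (1, r, r^2, ...) is in l^2 and satisfies T x = 144(r, r^2, ...) = lambda x, so lambda is an eigenvalue. On the boundary |lambda| = 144 the geometric series diverges, so no l^2 eigenvector exists, but these lambda lie in the approximate point spectrum. Hence sigma(T) is the closed disk of radius 144 and sigma_p(T) is the open disk.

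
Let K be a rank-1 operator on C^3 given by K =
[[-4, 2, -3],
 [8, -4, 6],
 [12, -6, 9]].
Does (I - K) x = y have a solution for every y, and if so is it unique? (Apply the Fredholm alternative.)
(I - K) is singular (det(I - K) = 0, i.e. 1 ∈ sigma(K)). (I - K) x = y is solvable iff y ⊥ ker((I - K)^*) = span{(-4, 2, -3)}, i.e. iff -4y_1 + 2y_2 - 3y_3 = 0. When solvable, the solutions are x = y + c·(1, -2, -3), c arbitrary (ker(I - K) = span{(1, -2, -3)}, dimension 1).

K has rank 1, so it is an outer product K = u v^T: every row of K is a multiple of one row vector. Reading off the entries, u = (1, -2, -3) and v = (-4, 2, -3) (row i of K equals u_i·v^T). A rank-one matrix u v^T satisfies K u = u (v·u) and kills the (2)-dimensional subspace v^⊥, so its characteristic polynomial is lambda^2 (lambda - v·u) with v·u = tr K = 1. Hence the eigenvalues of I - K are 1 (multiplicity 2) and 1 - (1) = 0, so det(I - K) = 0. (Direct check: I - K =
[[5, -2, 3],
 [-8, 5, -6],
 [-12, 6, -8]]
has determinant 0.) So 1 is an eigenvalue of K and (I - K) is not invertible. The finite-dimensional Fredholm alternative says: either (I - K) is invertible, or ker(I - K) ≠ {0} and then range(I - K) = ker((I - K)^*)^⊥, with dim ker(I - K) = dim ker((I - K)^*). We are in the second case, so we need both kernels. Kernel of I - K: (I - K) u = u - u (v·u) = u - u = 0, so ker(I - K) = span{u} = span{(1, -2, -3)} (it is exactly 1-dimensional because rank(I - K) = 2). Kernel of the adjoint: K is real, so (I - K)^* = I - K^T = I - v u^T, and (I - v u^T) v = v - v (u·v) = 0; hence ker((I - K)^*) = span{v} = span{(-4, 2, -3)}. Therefore (I - K) x = y is solvable iff <y, v> = 0, i.e. iff -4y_1 + 2y_2 - 3y_3 = 0. When this holds, K y = u (v·y) = 0, so (I - K) y = y and x = y is a particular solution; the full solution set is the line x = y + c·u = y + c·(1, -2, -3), c ∈ C.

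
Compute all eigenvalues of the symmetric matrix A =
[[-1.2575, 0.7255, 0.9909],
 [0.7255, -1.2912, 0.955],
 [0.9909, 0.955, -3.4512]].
sigma(A) ≈ {-4, -2, 0}

A is real symmetric, so its spectrum consists of real eigenvalues. Expanding the characteristic polynomial of the displayed matrix gives
  det(λ I - A) = p(λ) = λ^3 + (6)λ^2 + (8)λ + (0).
Solving p(λ) = 0 yields eigenvalues ≈ -4, -2, 0. (A is shown rounded to 4 decimals, so these recover the underlying integer eigenvalues to within that precision.)
Verification: the trace of A = -6 equals the sum of eigenvalues -6, and det(A) ≈ 0.0007 matches the eigenvalue product 0.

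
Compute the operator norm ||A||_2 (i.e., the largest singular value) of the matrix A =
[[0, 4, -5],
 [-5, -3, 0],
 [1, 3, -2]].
||A||_2 ≈ 7.9778 (= sqrt(largest eigenvalue of A^T A))

||A||_2 = sigma_max(A) = sqrt(lambda_max(A^T A)). Form the symmetric matrix M = A^T A =
[[26, 18, -2],
 [18, 34, -26],
 [-2, -26, 29]].
Its characteristic polynomial (trace, sum of principal 2x2 minors, determinant of M give the coefficients) is
  p(λ) = det(λ I - M) = λ^3 - 89λ^2 + 1620λ - 400.
No integer candidate from the rational root theorem (±divisors of 400) is a root, so the roots are irrational. The cubic discriminant is Δ = 3687586000 > 0, so there are three distinct real roots. p(0) = -400 and p(1) = 1132 have opposite signs, so a root lies in (0, 1); Newton's method refines it to λ ≈ 0.2503. p(25) = 100 and p(26) = -868 have opposite signs, so a root lies in (25, 26); Newton's method refines it to λ ≈ 25.1046. p(63) = -1534 and p(64) = 880 have opposite signs, so a root lies in (63, 64); Newton's method refines it to λ ≈ 63.6451. Check (Vieta): the three roots sum to 89, matching tr M = 89.
So the eigenvalues of A^T A are ≈ 0.2503, 25.1046, 63.6451 (all ≥ 0, as they must be for A^T A). The largest is λ_max ≈ 63.6451, hence ||A||_2 = sqrt(λ_max) ≈ 7.9778.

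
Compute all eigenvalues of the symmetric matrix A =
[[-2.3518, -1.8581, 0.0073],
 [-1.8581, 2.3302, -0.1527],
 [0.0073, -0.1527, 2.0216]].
sigma(A) ≈ {-3, 2, 3}

A is real symmetric, so its spectrum consists of real eigenvalues. Expanding the characteristic polynomial of the displayed matrix gives
  det(λ I - A) = p(λ) = λ^3 + (-2)λ^2 + (-9)λ + (18).
Solving p(λ) = 0 yields eigenvalues ≈ -3, 2, 3. (A is shown rounded to 4 decimals, so these recover the underlying integer eigenvalues to within that precision.)
Verification: the trace of A = 2 equals the sum of eigenvalues 2, and det(A) ≈ -17.9995 matches the eigenvalue product -18.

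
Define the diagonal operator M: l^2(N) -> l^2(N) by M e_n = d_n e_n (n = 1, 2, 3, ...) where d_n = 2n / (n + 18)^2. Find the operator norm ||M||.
||M|| = 1/36 (attained at n = 18)

For M diagonal, ||M|| = sup_n |d_n|. Treat f(x) = 2x / (x + 18)^2 for real x > 0. By the quotient rule, f'(x) = 2(18 - x)/(x + 18)^3, which is positive for x < 18 and negative for x > 18. So f has a unique maximum at x = 18, and since 18 is a positive integer, the supremum over n ≥ 1 is attained at n = 18: d_18 = 2·18/(18 + 18)^2 = 2·18/1296 = 1/36. Hence ||M|| = 1/36.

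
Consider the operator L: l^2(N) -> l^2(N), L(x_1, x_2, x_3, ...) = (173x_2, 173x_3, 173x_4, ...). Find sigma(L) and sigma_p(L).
sigma(L) = closed disk {z in C : |z| ≤ 173}; sigma_p(L) = open disk {z in C : |z| < 173}

Note L = 173·V where V is the unit left shift (V x)_k = x_{k+1}; so sigma(L) = 173·sigma(V) and ||L|| = 173||V||. ||L x||^2 = 29929sum_{k≥2} |x_k|^2 ≤ 29929||x||^2, with equality on {x : x_1 = 0}, so ||L|| = 173. For any lambda with |lambda| < 173, set r = lambda/173 (|r| < 1); the vector x = (1, r, r^2, ...) is in l^2 and satisfies L x = 173(r, r^2, ...) = lambda x, so lambda is an eigenvalue. On the boundary |lambda| = 173 the geometric series diverges, so no l^2 eigenvector exists, but these lambda lie in the approximate point spectrum. Hence sigma(L) is the closed disk of radius 173 and sigma_p(L) is the open disk.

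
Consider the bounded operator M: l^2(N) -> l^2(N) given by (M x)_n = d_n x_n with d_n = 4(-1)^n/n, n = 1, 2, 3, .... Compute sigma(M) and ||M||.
sigma(M) = {4(-1)^n/n : n ≥ 1} ∪ {0}; ||M|| = 4

A bounded diagonal operator on l^2 with diagonal entries d_n has spectrum equal to the closure of {d_n : n ≥ 1}: every d_n is an eigenvalue (with eigenvector e_n), so {d_n} ⊂ sigma(M); the spectrum is closed, so its closure is too; and for lambda not in the closure, (M - lambda I) has bounded inverse (the diagonal entries 1/(d_n - lambda) are bounded). For our sequence d_n = 4(-1)^n/n, n = 1, 2, 3, ...:
  - {d_n} = {4(-1)^n/n : n ≥ 1}; the only limit point is 0
  - closure = {4(-1)^n/n : n ≥ 1} ∪ {0}
For the norm: a diagonal operator has ||M|| = sup_n |d_n|. Here |d_n| = 4/n is decreasing, so sup_n |d_n| = |d_1| = 4. So ||M|| = 4.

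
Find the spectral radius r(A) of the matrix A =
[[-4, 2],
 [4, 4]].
r(A) = sqrt(96)/2 ≈ 4.899

The eigenvalues of A are the roots of its characteristic polynomial. With M = A (coefficients from the trace and determinant):
  p(λ) = det(λ I - M) = λ^2 - 24.
For λ^2 - 24 the discriminant is 96. It is nonnegative but not a perfect square, so the roots are real and irrational: λ = ± sqrt(96)/2 ≈ 4.899, -4.899.
Thus the eigenvalues (to 4 decimals) are 4.899 (modulus 4.899); -4.899 (modulus 4.899). The spectral radius is the largest modulus: r(A) = sqrt(96)/2 ≈ 4.899. (Cross-check: r(A) ≤ ||A||_2 ≈ 6; equality holds whenever A is normal, though it can also hold for some non-normal A.)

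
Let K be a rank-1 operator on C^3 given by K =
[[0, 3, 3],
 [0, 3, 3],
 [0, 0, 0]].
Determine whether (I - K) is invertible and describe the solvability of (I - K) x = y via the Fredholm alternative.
(I - K) is invertible (det(I - K) = -2 ≠ 0), so for every y in C^3 the equation (I - K) x = y has a unique solution.

K has rank 1, so it is an outer product K = u v^T: every row of K is a multiple of one row vector. Reading off the entries, u = (-1, -1, 0) and v = (0, -3, -3) (row i of K equals u_i·v^T). A rank-one matrix u v^T satisfies K u = u (v·u) and kills the (2)-dimensional subspace v^⊥, so its characteristic polynomial is lambda^2 (lambda - v·u) with v·u = tr K = 3. Hence the eigenvalues of I - K are 1 (multiplicity 2) and 1 - (3) = -2, so det(I - K) = -2. (Direct check: I - K =
[[1, -3, -3],
 [0, -2, -3],
 [0, 0, 1]]
has determinant -2.) The finite-dimensional Fredholm alternative says: either (I - K) is invertible, or ker(I - K) ≠ {0} and then range(I - K) = ker((I - K)^*)^⊥, with dim ker(I - K) = dim ker((I - K)^*). Since det(I - K) ≠ 0, 1 is not an eigenvalue of K and ker(I - K) = {0}, so we are in the first case: for every y there is a unique x = (I - K)^(-1) y. Explicitly, by the Sherman–Morrison formula, (I - u v^T)^(-1) = I + u v^T/(1 - v·u), i.e. (I - K)^(-1) = I + K/(-2).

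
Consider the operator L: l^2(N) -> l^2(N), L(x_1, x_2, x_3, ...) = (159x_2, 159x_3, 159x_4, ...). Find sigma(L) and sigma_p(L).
sigma(L) = closed disk {z in C : |z| ≤ 159}; sigma_p(L) = open disk {z in C : |z| < 159}

Note L = 159·V where V is the unit left shift (V x)_k = x_{k+1}; so sigma(L) = 159·sigma(V) and ||L|| = 159||V||. ||L x||^2 = 25281sum_{k≥2} |x_k|^2 ≤ 25281||x||^2, with equality on {x : x_1 = 0}, so ||L|| = 159. For any lambda with |lambda| < 159, set r = lambda/159 (|r| < 1); the vector x = (1, r, r^2, ...) is in l^2 and satisfies L x = 159(r, r^2, ...) = lambda x, so lambda is an eigenvalue. On the boundary |lambda| = 159 the geometric series diverges, so no l^2 eigenvector exists, but these lambda lie in the approximate point spectrum. Hence sigma(L) is the closed disk of radius 159 and sigma_p(L) is the open disk.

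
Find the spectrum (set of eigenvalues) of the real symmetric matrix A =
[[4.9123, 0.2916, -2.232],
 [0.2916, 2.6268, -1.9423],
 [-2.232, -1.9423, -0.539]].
sigma(A) ≈ {-2, 3, 6}

A is real symmetric, so its spectrum consists of real eigenvalues. Expanding the characteristic polynomial of the displayed matrix gives
  det(λ I - A) = p(λ) = λ^3 + (-7)λ^2 + (0)λ + (35.999).
Solving p(λ) = 0 yields eigenvalues ≈ -2, 3, 6. (A is shown rounded to 4 decimals, so these recover the underlying integer eigenvalues to within that precision.)
Verification: the trace of A = 7 equals the sum of eigenvalues 7, and det(A) ≈ -35.9990 matches the eigenvalue product -36.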